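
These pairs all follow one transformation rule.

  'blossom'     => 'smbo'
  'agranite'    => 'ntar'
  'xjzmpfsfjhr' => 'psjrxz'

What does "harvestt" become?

What's happening: keep every other character starting from the first (positions 1st, 3rd, 5th, ...), then move the first 2 characters to the end (rotate left by 2).
On "harvestt" that produces "ethr".

ethr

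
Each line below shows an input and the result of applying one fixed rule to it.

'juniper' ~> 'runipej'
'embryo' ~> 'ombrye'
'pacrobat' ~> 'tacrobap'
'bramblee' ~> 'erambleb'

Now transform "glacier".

rlacieg

Rule — swap the first and last characters.
Doing the same to "glacier": "rlacieg".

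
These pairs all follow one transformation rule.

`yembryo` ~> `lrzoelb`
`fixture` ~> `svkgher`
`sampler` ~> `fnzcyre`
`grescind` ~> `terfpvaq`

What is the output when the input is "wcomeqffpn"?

jpbzrdssca

Each output is the input with this applied: shift every letter 13 places forward in the alphabet (wrapping around) — i.e. ROT13.
So "wcomeqffpn" becomes "jpbzrdssca".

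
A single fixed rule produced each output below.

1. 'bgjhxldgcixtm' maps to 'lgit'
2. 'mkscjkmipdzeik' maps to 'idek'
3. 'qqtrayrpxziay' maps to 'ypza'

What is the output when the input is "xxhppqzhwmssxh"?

hmsh

The transformation: keep every other character starting from the second (positions 2nd, 4th, 6th, ...), then keep only the last 4 characters.
Starting from "xxhppqzhwmssxh": after the first operation, "xpqhmsh"; after the second, "hmsh".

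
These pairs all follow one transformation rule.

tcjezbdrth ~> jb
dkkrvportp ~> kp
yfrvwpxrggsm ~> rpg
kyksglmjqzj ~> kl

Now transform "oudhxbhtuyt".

The pattern: keep one character in every 3, starting at position 3 (positions 3rd, 6th, 9th, ...), then delete the last character.
"oudhxbhtuyt" → "dbu" → "db".

db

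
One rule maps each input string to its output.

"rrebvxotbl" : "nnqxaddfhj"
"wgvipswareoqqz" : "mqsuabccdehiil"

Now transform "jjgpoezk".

qsvvwabl

The rule is to sort the characters into alphabetical order, then shift every letter 12 places forward in the alphabet (wrapping around).
For "jjgpoezk", step one produces "egjjkopz"; step two turns that into "qsvvwabl".
(Check on "rrebvxotbl": → "bbelorrtvx" → "nnqxaddfhj" ✓)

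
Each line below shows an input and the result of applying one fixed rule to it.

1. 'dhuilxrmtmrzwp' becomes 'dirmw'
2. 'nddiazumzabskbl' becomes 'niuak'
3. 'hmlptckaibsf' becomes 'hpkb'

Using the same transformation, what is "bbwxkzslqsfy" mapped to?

The transformation: keep one character in every 3, starting at position 1 (positions 1st, 4th, 7th, ...).
For "bbwxkzslqsfy" the result is "bxss".

bxss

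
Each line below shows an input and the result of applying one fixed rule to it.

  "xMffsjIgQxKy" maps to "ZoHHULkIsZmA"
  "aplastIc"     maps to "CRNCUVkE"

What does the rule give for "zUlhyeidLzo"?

BwNJAGKFnBQ

What's happening: flip the case of every letter, then shift every letter 2 places forward in the alphabet (wrapping around).
Starting from "zUlhyeidLzo": after the first operation, "ZuLHYEIDlZO"; after the second, "BwNJAGKFnBQ".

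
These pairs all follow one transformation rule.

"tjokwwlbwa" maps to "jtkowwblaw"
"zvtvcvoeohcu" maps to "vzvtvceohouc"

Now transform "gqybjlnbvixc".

Rule — swap each adjacent pair of characters (1↔2, 3↔4, ...).
On "gqybjlnbvixc" that produces "qgbyljbnivcx".

qgbyljbnivcx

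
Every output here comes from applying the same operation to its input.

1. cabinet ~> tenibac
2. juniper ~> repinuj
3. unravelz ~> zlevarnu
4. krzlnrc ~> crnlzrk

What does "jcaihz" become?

The rule is to reverse the string.
Applying that to "jcaihz" gives "zhiacj".

zhiacj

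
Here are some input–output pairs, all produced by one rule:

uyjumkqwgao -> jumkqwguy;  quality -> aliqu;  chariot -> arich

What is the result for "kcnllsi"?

nllkc

Each output is the input with this applied: delete the last 2 characters, then move the first 2 characters to the end (rotate left by 2).
Working it through for "kcnllsi": intermediate "kcnll", final "nllkc".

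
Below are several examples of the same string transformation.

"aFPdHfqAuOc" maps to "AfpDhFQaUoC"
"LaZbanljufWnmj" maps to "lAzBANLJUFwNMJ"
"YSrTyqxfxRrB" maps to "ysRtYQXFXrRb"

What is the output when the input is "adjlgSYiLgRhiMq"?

ADJLGsyIlGrHImQ

The rule is to flip the case of every letter.
For "adjlgSYiLgRhiMq" the result is "ADJLGsyIlGrHImQ".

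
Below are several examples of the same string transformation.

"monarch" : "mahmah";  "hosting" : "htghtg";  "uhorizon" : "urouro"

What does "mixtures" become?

The transformation: keep one character in every 3, starting at position 1 (positions 1st, 4th, 7th, ...), then write the whole string twice.
For "mixtures", step one produces "mte"; step two turns that into "mtemte".
(Check on "uhorizon": → "uro" → "urouro" ✓)

mtemte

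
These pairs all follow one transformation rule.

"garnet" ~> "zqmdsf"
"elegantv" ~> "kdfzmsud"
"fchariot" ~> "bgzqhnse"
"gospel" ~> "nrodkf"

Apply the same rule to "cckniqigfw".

bjmhphfevb

The transformation: shift every letter 1 place backward in the alphabet (wrapping around), then move the first character to the end.
Working it through for "cckniqigfw": intermediate "bbjmhphfev", final "bjmhphfevb".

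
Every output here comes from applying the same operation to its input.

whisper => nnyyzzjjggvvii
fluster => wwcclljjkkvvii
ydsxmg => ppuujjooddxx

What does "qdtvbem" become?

hhuukkmmssvvdd

What's happening: double every character, then shift every letter 9 places backward in the alphabet (wrapping around).
For "qdtvbem", step one produces "qqddttvvbbeemm"; step two turns that into "hhuukkmmssvvdd".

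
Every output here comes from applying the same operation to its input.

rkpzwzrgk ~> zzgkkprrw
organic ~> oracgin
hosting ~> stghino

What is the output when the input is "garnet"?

rtaegn

What's happening: sort the characters into alphabetical order, then move the last 2 characters to the front (rotate right by 2).
Working it through for "garnet": intermediate "aegnrt", final "rtaegn".
(Check on "hosting": → "ghinost" → "stghino" ✓)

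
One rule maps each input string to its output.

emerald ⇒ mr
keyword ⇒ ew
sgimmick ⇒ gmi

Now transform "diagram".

What's happening: delete the last 2 characters, then keep every other character starting from the second (positions 2nd, 4th, 6th, ...).
For "diagram", step one produces "diagr"; step two turns that into "ig".

ig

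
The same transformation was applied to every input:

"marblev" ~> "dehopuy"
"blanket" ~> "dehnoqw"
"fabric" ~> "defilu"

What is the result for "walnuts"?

doqvwxz

Rule — shift every letter 3 places forward in the alphabet (wrapping around), then sort the characters into alphabetical order.
So "walnuts" becomes "doqvwxz".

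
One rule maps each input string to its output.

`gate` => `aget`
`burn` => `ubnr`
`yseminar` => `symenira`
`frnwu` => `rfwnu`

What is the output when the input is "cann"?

In each case the input is transformed by: swap each adjacent pair of characters (1↔2, 3↔4, ...).
So "cann" becomes "acnn".

acnn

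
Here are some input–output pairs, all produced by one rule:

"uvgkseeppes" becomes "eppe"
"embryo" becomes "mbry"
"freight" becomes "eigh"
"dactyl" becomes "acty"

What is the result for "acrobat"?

roba

Rule — move the last character to the front, then keep only the last 4 characters.
For "acrobat" the result is "roba".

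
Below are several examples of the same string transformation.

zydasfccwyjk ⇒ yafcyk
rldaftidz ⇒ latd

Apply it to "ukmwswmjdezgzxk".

kwwjegx

The pattern: keep every other character starting from the second (positions 2nd, 4th, 6th, ...).
So "ukmwswmjdezgzxk" becomes "kwwjegx".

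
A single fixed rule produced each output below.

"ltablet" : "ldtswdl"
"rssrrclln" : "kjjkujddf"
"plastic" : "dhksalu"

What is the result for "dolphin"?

gvhdazf

The rule is to swap each adjacent pair of characters (1↔2, 3↔4, ...), then shift every letter 8 places backward in the alphabet (wrapping around).
Working it through for "dolphin": intermediate "odplihn", final "gvhdazf".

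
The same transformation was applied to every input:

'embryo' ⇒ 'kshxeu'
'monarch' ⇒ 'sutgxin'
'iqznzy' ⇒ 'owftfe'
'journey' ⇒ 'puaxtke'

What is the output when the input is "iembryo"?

What's happening: shift every letter 6 places forward in the alphabet (wrapping around).
"iembryo" → "okshxeu".

okshxeu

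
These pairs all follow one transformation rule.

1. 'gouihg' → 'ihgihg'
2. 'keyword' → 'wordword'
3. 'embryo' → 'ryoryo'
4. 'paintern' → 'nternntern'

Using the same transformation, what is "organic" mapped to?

anicanic

In each case the input is transformed by: delete the first 3 characters, then write the whole string twice.
"organic" → "anicanic".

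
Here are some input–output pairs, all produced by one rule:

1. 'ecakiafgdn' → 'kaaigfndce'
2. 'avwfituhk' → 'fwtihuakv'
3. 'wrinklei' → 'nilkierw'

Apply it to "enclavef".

The transformation: move the first 2 characters to the end (rotate left by 2), then swap each adjacent pair of characters (1↔2, 3↔4, ...).
Working it through for "enclavef": intermediate "clavefen", final "lcvafene".

lcvafene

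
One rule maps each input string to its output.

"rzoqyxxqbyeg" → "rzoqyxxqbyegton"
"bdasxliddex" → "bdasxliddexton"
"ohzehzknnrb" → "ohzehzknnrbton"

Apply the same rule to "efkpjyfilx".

efkpjyfilxton

Looking at the pairs, the operation is to append "ton".
"efkpjyfilx" → "efkpjyfilxton".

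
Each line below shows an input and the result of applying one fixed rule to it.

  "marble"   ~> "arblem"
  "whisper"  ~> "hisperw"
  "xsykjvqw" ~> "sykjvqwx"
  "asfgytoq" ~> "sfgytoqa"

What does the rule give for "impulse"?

mpulsei

Rule — move the first character to the end.
On "impulse" that produces "mpulsei".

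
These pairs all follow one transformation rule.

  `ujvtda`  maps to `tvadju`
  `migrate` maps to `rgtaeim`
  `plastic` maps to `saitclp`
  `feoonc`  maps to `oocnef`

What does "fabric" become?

What's happening: swap each adjacent pair of characters (1↔2, 3↔4, ...), then move the first 2 characters to the end (rotate left by 2).
Applying both steps to "fabric": "afrbci", then "rbciaf".

rbciaf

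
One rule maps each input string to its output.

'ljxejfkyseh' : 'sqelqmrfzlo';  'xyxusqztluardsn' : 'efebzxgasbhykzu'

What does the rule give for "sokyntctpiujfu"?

The pattern: shift every letter 7 places forward in the alphabet (wrapping around).
So "sokyntctpiujfu" becomes "zvrfuajawpbqmb".

zvrfuajawpbqmb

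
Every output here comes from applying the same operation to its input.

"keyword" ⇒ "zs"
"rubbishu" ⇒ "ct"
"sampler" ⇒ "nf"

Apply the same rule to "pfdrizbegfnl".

Rule — shift every letter 1 place forward in the alphabet (wrapping around), then keep one character in every 3, starting at position 3 (positions 3rd, 6th, 9th, ...).
"pfdrizbegfnl" → "qgesjacfhgom" → "eahm".
(Check on "keyword": → "lfzxpse" → "zs" ✓)

eahm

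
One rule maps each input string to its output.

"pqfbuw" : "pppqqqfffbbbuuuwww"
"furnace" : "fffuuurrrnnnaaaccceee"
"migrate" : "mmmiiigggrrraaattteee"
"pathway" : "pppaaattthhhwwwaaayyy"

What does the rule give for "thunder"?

ttthhhuuunnndddeeerrr

Rule — repeat every character 3 times.
"thunder" → "ttthhhuuunnndddeeerrr".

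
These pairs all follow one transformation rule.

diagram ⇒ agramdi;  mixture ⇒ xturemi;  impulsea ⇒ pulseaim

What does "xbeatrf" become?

eatrfxb

Looking at the pairs, the operation is to move the first 2 characters to the end (rotate left by 2).
On "xbeatrf" that produces "eatrfxb".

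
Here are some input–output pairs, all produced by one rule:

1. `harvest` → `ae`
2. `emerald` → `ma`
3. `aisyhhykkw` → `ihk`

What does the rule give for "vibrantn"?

The transformation: keep one character in every 3, starting at position 2 (positions 2nd, 5th, 8th, ...).
So "vibrantn" becomes "ian".

ian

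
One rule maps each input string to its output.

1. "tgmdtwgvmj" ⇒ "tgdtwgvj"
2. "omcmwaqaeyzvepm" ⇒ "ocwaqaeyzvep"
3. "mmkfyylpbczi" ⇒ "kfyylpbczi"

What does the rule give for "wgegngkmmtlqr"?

Looking at the pairs, the operation is to remove every "m".
"wgegngkmmtlqr" → "wgegngktlqr".

wgegngktlqr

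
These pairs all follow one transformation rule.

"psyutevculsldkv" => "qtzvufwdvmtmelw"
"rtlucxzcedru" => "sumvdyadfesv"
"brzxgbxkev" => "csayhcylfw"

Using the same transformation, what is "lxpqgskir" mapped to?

myqrhtljs

What's happening: shift every letter 1 place forward in the alphabet (wrapping around).
Applying that to "lxpqgskir" gives "myqrhtljs".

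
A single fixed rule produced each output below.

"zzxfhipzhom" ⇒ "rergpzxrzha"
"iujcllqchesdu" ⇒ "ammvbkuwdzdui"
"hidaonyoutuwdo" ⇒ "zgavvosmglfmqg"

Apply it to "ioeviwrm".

Rule — take characters alternately from the front and the back (1st, last, 2nd, 2nd-last, ...), then shift every letter 8 places backward in the alphabet (wrapping around).
Doing the same to "ioeviwrm": "aegjwona".

aegjwona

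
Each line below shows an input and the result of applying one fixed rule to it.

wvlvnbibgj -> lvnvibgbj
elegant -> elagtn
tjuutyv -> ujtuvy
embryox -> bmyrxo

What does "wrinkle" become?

The transformation: delete the first character, then swap each adjacent pair of characters (1↔2, 3↔4, ...).
Starting from "wrinkle": after the first operation, "rinkle"; after the second, "irknel".
(Check on "elegant": → "legant" → "elagtn" ✓)

irknel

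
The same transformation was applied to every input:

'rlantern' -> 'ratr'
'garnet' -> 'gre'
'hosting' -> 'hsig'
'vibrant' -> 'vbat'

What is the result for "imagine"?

iaie

What's happening: keep every other character starting from the first (positions 1st, 3rd, 5th, ...).
On "imagine" that produces "iaie".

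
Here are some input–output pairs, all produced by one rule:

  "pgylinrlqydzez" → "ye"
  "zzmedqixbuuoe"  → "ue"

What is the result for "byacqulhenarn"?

nn

What's happening: keep one character in every 3, starting at position 1 (positions 1st, 4th, 7th, ...), then delete the first 3 characters.
For "byacqulhenarn" the result is "nn".
(Check on "zzmedqixbuuoe": → "zeiue" → "ue" ✓)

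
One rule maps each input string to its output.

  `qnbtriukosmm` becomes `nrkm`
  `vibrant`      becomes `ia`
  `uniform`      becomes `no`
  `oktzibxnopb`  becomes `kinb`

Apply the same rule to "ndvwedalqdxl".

The rule is to keep one character in every 3, starting at position 2 (positions 2nd, 5th, 8th, ...).
On "ndvwedalqdxl" that produces "delx".

delx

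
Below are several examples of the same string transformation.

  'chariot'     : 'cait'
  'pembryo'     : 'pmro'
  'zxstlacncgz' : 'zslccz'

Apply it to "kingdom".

The pattern: keep every other character starting from the first (positions 1st, 3rd, 5th, ...).
On "kingdom" that produces "kndm".

kndm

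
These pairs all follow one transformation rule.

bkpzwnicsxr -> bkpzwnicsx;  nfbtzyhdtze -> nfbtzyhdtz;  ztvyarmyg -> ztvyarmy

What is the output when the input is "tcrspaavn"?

tcrspaav

The rule is to delete the last character.
So "tcrspaavn" becomes "tcrspaav".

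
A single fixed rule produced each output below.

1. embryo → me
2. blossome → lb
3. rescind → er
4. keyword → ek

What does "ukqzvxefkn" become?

Looking at the pairs, the operation is to swap each adjacent pair of characters (1↔2, 3↔4, ...), then keep only the first 2 characters.
For "ukqzvxefkn", step one produces "kuzqxvfenk"; step two turns that into "ku".

ku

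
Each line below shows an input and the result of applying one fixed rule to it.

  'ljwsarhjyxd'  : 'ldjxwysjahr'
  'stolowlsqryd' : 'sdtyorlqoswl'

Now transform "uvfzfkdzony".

uyvnfozzfdk

The transformation: take characters alternately from the front and the back (1st, last, 2nd, 2nd-last, ...).
So "uvfzfkdzony" becomes "uyvnfozzfdk".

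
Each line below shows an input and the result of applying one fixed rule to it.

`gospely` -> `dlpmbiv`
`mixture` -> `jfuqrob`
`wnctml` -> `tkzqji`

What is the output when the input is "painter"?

The rule is to shift every letter 3 places backward in the alphabet (wrapping around).
"painter" → "mxfkqbo".

mxfkqbo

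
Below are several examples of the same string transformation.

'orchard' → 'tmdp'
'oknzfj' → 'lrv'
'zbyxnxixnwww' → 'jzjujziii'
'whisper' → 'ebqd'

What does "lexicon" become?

uoaz

Each output is the input with this applied: delete the first 3 characters, then shift every letter 12 places forward in the alphabet (wrapping around).
Applying both steps to "lexicon": "icon", then "uoaz".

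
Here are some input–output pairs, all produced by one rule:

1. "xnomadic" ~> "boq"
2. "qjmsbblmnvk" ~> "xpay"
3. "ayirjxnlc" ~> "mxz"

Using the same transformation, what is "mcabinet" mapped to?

qwh

Rule — keep one character in every 3, starting at position 2 (positions 2nd, 5th, 8th, ...), then shift every letter 12 places backward in the alphabet (wrapping around).
Working it through for "mcabinet": intermediate "cit", final "qwh".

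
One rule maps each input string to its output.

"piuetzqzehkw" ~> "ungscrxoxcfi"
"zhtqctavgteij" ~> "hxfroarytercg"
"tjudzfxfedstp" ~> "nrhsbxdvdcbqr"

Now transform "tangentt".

rryleclr

Each output is the input with this applied: move the last character to the front, then shift every letter 2 places backward in the alphabet (wrapping around).
"tangentt" → "ttangent" → "rryleclr".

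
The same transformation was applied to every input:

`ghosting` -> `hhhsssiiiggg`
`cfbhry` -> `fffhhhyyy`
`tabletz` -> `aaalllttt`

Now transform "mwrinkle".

wwwiiikkkeee

Each output is the input with this applied: keep every other character starting from the second (positions 2nd, 4th, 6th, ...), then repeat every character 3 times.
On "mwrinkle": the first step gives "wike", and the second then gives "wwwiiikkkeee".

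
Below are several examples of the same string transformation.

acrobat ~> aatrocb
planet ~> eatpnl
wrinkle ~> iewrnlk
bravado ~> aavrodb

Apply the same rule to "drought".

gdutroh

The pattern: sort the characters into reverse alphabetical order, then move the last 2 characters to the front (rotate right by 2).
On "drought": the first step gives "utrohgd", and the second then gives "gdutroh".
(Check on "planet": → "tpnlea" → "eatpnl" ✓)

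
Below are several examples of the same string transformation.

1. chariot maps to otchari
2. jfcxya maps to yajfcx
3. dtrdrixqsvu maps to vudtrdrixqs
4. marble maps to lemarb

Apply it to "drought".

htdroug

The transformation: move the last 2 characters to the front (rotate right by 2).
So "drought" becomes "htdroug".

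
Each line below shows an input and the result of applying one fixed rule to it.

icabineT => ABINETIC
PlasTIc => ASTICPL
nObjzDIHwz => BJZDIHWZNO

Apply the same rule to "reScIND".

The rule is to move the first 2 characters to the end (rotate left by 2), then convert every letter to uppercase.
So "reScIND" becomes "SCINDRE".

SCINDRE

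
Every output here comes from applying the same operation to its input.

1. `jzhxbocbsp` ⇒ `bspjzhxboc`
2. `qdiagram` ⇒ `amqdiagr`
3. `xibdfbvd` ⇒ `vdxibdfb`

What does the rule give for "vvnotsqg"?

What's happening: move the first 2 characters to the end (rotate left by 2), then swap the front and back halves of the string.
Starting from "vvnotsqg": after the first operation, "notsqgvv"; after the second, "qgvvnots".

qgvvnots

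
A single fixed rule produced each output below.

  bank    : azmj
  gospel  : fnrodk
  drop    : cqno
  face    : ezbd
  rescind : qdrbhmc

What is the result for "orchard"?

nqbgzqc

The pattern: shift every letter 1 place backward in the alphabet (wrapping around).
So "orchard" becomes "nqbgzqc".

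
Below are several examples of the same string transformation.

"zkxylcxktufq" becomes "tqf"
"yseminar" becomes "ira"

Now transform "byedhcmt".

Each output is the input with this applied: swap each adjacent pair of characters (1↔2, 3↔4, ...), then keep only the last 3 characters.
On "byedhcmt": the first step gives "ybdechtm", and the second then gives "htm".

htm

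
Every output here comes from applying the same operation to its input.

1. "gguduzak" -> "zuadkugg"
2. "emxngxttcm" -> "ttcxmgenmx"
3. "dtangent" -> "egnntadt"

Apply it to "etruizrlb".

The rule is to move the last 3 characters to the front (rotate right by 3), then take characters alternately from the front and the back (1st, last, 2nd, 2nd-last, ...).
Starting from "etruizrlb": after the first operation, "rlbetruiz"; after the second, "rzlibuert".

rzlibuert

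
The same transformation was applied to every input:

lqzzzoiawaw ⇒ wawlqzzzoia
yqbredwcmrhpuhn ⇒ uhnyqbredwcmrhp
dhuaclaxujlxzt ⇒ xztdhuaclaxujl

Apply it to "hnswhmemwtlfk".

lfkhnswhmemwt

The pattern: move the last 3 characters to the front (rotate right by 3).
"hnswhmemwtlfk" → "lfkhnswhmemwt".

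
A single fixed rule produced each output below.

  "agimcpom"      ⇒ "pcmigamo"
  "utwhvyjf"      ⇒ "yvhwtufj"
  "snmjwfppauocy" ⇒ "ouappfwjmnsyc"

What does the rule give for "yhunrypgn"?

pyrnuhyng

The rule is to move the last 2 characters to the front (rotate right by 2), then reverse the string.
On "yhunrypgn": the first step gives "gnyhunryp", and the second then gives "pyrnuhyng".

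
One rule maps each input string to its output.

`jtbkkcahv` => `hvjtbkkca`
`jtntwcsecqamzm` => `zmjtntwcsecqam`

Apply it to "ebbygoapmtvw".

vwebbygoapmt

Looking at the pairs, the operation is to move the last 2 characters to the front (rotate right by 2).
So "ebbygoapmtvw" becomes "vwebbygoapmt".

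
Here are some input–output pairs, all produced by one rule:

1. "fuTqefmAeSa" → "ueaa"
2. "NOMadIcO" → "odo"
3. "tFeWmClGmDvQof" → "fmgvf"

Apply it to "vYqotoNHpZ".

yth

The rule is to keep one character in every 3, starting at position 2 (positions 2nd, 5th, 8th, ...), then convert every letter to lowercase.
On "vYqotoNHpZ": the first step gives "YtH", and the second then gives "yth".
(Check on "fuTqefmAeSa": → "ueAa" → "ueaa" ✓)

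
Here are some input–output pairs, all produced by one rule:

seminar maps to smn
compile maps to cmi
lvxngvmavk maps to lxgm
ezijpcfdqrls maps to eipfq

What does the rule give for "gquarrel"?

The pattern: delete the last 2 characters, then keep every other character starting from the first (positions 1st, 3rd, 5th, ...).
Starting from "gquarrel": after the first operation, "gquarr"; after the second, "gur".
(Check on "lvxngvmavk": → "lvxngvma" → "lxgm" ✓)

gur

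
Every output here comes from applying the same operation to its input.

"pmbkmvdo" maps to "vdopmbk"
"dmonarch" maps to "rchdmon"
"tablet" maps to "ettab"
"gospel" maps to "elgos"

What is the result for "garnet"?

etgar

The rule is to swap the front and back halves of the string, then delete the first character.
"garnet" → "netgar" → "etgar".
(Check on "dmonarch": → "archdmon" → "rchdmon" ✓)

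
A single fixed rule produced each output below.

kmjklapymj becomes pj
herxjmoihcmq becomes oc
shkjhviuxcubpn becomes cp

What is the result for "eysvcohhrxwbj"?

xj

The rule is to keep one character in every 3, starting at position 1 (positions 1st, 4th, 7th, ...), then keep only the last 2 characters.
Starting from "eysvcohhrxwbj": after the first operation, "evhxj"; after the second, "xj".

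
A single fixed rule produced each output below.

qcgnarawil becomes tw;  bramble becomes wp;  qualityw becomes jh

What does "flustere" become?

The rule is to shift every letter 11 places forward in the alphabet (wrapping around), then keep only the last 2 characters.
"flustere" → "qwfdepcp" → "cp".

cp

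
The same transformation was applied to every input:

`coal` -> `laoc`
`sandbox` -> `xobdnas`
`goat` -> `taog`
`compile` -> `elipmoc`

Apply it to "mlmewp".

Each output is the input with this applied: reverse the string.
Doing the same to "mlmewp": "pwemlm".

pwemlm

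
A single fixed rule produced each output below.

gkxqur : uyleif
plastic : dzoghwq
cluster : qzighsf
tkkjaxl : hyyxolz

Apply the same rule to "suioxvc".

The rule is to shift every letter 12 places backward in the alphabet (wrapping around).
On "suioxvc" that produces "giwcljq".

giwcljq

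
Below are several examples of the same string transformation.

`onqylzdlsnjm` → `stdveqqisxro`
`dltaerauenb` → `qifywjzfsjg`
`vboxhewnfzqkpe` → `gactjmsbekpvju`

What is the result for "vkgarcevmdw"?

The transformation: shift every letter 5 places forward in the alphabet (wrapping around), then swap each adjacent pair of characters (1↔2, 3↔4, ...).
"vkgarcevmdw" → "aplfwhjarib" → "paflhwajirb".
(Check on "onqylzdlsnjm": → "tsvdqeiqxsor" → "stdveqqisxro" ✓)

paflhwajirb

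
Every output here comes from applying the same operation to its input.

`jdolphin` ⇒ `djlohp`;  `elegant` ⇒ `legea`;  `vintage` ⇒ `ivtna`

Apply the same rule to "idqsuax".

Rule — delete the last 2 characters, then swap each adjacent pair of characters (1↔2, 3↔4, ...).
On "idqsuax": the first step gives "idqsu", and the second then gives "disqu".

disqu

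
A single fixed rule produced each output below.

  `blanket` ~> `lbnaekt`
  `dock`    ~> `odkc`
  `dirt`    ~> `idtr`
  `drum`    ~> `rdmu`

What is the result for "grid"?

The pattern: swap each adjacent pair of characters (1↔2, 3↔4, ...).
"grid" → "rgdi".

rgdi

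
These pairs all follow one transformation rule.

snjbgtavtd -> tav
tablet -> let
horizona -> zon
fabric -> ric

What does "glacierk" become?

What's happening: swap the front and back halves of the string, then keep only the first 3 characters.
For "glacierk", step one produces "ierkglac"; step two turns that into "ier".
(Check on "tablet": → "lettab" → "let" ✓)

ier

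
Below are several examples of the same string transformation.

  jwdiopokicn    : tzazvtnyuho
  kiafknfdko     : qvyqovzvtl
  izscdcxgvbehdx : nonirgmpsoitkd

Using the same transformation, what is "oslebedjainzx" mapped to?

pmpoultykizdw

Looking at the pairs, the operation is to move the first 3 characters to the end (rotate left by 3), then shift every letter 11 places forward in the alphabet (wrapping around).
"oslebedjainzx" → "ebedjainzxosl" → "pmpoultykizdw".
(Check on "jwdiopokicn": → "iopokicnjwd" → "tzazvtnyuho" ✓)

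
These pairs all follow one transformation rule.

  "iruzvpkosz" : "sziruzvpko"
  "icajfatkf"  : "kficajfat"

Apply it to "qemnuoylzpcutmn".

Looking at the pairs, the operation is to move the last 2 characters to the front (rotate right by 2).
On "qemnuoylzpcutmn" that produces "mnqemnuoylzpcut".

mnqemnuoylzpcut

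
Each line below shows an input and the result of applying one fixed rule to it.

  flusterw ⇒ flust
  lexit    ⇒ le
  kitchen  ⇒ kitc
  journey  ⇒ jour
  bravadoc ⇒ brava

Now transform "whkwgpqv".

The pattern: delete the last 3 characters.
So "whkwgpqv" becomes "whkwg".

whkwg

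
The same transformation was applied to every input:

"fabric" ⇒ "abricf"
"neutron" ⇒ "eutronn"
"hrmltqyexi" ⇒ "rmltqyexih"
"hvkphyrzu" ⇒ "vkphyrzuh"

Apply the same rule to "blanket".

In each case the input is transformed by: move the first character to the end.
"blanket" → "lanketb".

lanketb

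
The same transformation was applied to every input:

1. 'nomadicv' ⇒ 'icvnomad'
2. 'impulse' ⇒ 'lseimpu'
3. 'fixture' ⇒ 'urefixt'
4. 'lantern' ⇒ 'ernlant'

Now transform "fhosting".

ingfhost

In each case the input is transformed by: move the last 3 characters to the front (rotate right by 3).
On "fhosting" that produces "ingfhost".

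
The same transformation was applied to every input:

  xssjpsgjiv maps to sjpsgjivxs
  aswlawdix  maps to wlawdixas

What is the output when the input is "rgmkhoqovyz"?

mkhoqovyzrg

What's happening: move the first 2 characters to the end (rotate left by 2).
Applying that to "rgmkhoqovyz" gives "mkhoqovyzrg".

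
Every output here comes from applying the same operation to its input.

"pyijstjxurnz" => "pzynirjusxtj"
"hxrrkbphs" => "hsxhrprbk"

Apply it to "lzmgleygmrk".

lkzrmmgglye

Rule — take characters alternately from the front and the back (1st, last, 2nd, 2nd-last, ...).
On "lzmgleygmrk" that produces "lkzrmmgglye".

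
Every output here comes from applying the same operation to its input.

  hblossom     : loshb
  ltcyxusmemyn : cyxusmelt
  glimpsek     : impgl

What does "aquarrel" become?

uaraq

In each case the input is transformed by: delete the last 3 characters, then move the first 2 characters to the end (rotate left by 2).
"aquarrel" → "aquar" → "uaraq".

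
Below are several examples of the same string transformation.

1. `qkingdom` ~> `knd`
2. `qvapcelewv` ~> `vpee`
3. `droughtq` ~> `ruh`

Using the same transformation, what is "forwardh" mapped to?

owr

The transformation: delete the last 2 characters, then keep every other character starting from the second (positions 2nd, 4th, 6th, ...).
For "forwardh", step one produces "forwar"; step two turns that into "owr".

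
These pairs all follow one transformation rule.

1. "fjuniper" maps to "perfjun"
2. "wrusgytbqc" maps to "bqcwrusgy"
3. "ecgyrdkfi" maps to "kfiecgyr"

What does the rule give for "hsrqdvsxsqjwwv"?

wwvhsrqdvsxsq

What's happening: move the last 3 characters to the front (rotate right by 3), then delete the last character.
Working it through for "hsrqdvsxsqjwwv": intermediate "wwvhsrqdvsxsqj", final "wwvhsrqdvsxsq".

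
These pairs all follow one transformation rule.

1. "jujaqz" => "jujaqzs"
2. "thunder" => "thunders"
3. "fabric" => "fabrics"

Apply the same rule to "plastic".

plastics

The pattern: append "s".
Doing the same to "plastic": "plastics".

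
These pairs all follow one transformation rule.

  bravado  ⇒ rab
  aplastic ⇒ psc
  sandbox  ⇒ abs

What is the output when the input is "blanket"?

What's happening: move the first character to the end, then keep one character in every 3, starting at position 1 (positions 1st, 4th, 7th, ...).
On "blanket": the first step gives "lanketb", and the second then gives "lkb".

lkb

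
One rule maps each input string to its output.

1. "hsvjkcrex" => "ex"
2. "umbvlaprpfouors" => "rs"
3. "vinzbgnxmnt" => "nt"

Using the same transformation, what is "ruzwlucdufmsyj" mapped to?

yj

The pattern: keep only the last 2 characters.
On "ruzwlucdufmsyj" that produces "yj".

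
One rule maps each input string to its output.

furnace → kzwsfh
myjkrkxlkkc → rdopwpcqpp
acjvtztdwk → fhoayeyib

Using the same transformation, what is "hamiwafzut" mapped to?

mfrnbfkez

What's happening: shift every letter 5 places forward in the alphabet (wrapping around), then delete the last character.
On "hamiwafzut": the first step gives "mfrnbfkezy", and the second then gives "mfrnbfkez".
(Check on "furnace": → "kzwsfhj" → "kzwsfh" ✓)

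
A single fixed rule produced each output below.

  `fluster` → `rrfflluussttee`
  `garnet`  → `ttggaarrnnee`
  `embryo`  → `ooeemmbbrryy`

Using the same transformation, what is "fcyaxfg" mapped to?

Looking at the pairs, the operation is to double every character, then move the last 2 characters to the front (rotate right by 2).
"fcyaxfg" → "ffccyyaaxxffgg" → "ggffccyyaaxxff".

ggffccyyaaxxff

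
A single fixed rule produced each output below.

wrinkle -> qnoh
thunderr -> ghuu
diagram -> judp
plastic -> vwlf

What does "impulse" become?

xovh

In each case the input is transformed by: shift every letter 3 places forward in the alphabet (wrapping around), then keep only the last 4 characters.
"impulse" → "lpsxovh" → "xovh".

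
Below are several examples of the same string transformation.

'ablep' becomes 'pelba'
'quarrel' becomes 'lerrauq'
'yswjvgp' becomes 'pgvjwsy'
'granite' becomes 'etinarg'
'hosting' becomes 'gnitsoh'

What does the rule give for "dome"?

emod

In each case the input is transformed by: reverse the string.
So "dome" becomes "emod".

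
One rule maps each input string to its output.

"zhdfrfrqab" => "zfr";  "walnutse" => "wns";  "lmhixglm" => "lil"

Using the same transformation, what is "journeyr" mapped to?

In each case the input is transformed by: delete the last character, then keep one character in every 3, starting at position 1 (positions 1st, 4th, 7th, ...).
Doing the same to "journeyr": "jry".

jry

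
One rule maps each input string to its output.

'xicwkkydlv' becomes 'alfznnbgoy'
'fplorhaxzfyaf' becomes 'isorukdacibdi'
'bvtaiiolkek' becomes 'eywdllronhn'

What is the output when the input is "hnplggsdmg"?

kqsojjvgpj

The pattern: shift every letter 3 places forward in the alphabet (wrapping around).
Applying that to "hnplggsdmg" gives "kqsojjvgpj".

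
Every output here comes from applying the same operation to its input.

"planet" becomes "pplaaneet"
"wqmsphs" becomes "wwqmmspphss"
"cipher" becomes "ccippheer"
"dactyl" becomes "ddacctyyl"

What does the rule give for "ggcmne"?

Rule — repeat every character 3 times, then keep every other character starting from the first (positions 1st, 3rd, 5th, ...).
Working it through for "ggcmne": intermediate "ggggggcccmmmnnneee", final "gggccmnne".

gggccmnne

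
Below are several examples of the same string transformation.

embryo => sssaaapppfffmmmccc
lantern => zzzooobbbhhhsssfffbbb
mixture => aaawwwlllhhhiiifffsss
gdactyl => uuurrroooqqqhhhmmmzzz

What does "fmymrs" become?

tttaaammmaaafffggg

The transformation: shift every letter 12 places backward in the alphabet (wrapping around), then repeat every character 3 times.
Starting from "fmymrs": after the first operation, "tamafg"; after the second, "tttaaammmaaafffggg".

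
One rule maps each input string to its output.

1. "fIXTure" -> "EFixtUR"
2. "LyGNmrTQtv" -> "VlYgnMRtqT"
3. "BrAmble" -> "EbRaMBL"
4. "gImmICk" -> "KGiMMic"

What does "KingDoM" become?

What's happening: flip the case of every letter, then move the last character to the front.
Working it through for "KingDoM": intermediate "kINGdOm", final "mkINGdO".
(Check on "BrAmble": → "bRaMBLE" → "EbRaMBL" ✓)

mkINGdO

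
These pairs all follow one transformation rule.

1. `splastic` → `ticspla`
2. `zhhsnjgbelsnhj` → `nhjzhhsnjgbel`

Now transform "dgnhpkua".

kuadgnh

The transformation: move the last 3 characters to the front (rotate right by 3), then delete the last character.
Doing the same to "dgnhpkua": "kuadgnh".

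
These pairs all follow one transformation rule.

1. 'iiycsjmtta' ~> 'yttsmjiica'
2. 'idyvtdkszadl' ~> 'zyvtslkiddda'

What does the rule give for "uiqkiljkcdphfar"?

Each output is the input with this applied: sort the characters into reverse alphabetical order.
"uiqkiljkcdphfar" → "urqplkkjiihfdca".

urqplkkjiihfdca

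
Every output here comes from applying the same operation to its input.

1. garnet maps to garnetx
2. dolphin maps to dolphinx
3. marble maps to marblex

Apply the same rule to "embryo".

The rule is to append "x".
So "embryo" becomes "embryox".

embryox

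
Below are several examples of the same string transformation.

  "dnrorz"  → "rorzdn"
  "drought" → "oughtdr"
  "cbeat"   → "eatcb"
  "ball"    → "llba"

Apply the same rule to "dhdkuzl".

dkuzldh

The pattern: move the first 2 characters to the end (rotate left by 2).
Doing the same to "dhdkuzl": "dkuzldh".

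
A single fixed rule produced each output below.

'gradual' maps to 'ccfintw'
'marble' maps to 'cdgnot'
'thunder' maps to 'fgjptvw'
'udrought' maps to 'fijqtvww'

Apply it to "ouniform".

hkopqqtw

Looking at the pairs, the operation is to shift every letter 2 places forward in the alphabet (wrapping around), then sort the characters into alphabetical order.
"ouniform" → "qwpkhqto" → "hkopqqtw".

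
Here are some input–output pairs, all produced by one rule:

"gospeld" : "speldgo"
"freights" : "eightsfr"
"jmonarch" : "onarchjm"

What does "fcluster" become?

The transformation: move the first 2 characters to the end (rotate left by 2).
For "fcluster" the result is "lusterfc".

lusterfc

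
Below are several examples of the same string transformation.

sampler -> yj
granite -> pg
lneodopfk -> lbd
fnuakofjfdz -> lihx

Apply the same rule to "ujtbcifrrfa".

What's happening: shift every letter 2 places backward in the alphabet (wrapping around), then keep one character in every 3, starting at position 2 (positions 2nd, 5th, 8th, ...).
Working it through for "ujtbcifrrfa": intermediate "shrzagdppdy", final "hapy".

hapy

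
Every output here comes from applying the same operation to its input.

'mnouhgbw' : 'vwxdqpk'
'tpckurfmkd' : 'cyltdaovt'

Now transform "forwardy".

oxafjam

Rule — delete the last character, then shift every letter 9 places forward in the alphabet (wrapping around).
Starting from "forwardy": after the first operation, "forward"; after the second, "oxafjam".
(Check on "mnouhgbw": → "mnouhgb" → "vwxdqpk" ✓)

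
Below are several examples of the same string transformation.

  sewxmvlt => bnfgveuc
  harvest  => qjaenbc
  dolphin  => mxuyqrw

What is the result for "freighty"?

Rule — shift every letter 9 places forward in the alphabet (wrapping around).
For "freighty" the result is "oanrpqch".

oanrpqch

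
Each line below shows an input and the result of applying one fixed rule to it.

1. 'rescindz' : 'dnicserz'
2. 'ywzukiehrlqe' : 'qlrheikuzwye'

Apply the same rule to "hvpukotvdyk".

ydvtokupvhk

In each case the input is transformed by: reverse the string, then move the first character to the end.
Working it through for "hvpukotvdyk": intermediate "kydvtokupvh", final "ydvtokupvhk".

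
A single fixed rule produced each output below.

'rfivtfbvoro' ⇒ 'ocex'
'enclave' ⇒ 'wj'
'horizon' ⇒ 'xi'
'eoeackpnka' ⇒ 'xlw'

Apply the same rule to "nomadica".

xmj

Looking at the pairs, the operation is to keep one character in every 3, starting at position 2 (positions 2nd, 5th, 8th, ...), then shift every letter 9 places forward in the alphabet (wrapping around).
Starting from "nomadica": after the first operation, "oda"; after the second, "xmj".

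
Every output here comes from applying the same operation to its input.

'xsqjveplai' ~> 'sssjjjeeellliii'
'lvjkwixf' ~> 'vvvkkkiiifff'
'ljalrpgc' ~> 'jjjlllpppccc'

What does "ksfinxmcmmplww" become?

The rule is to keep every other character starting from the second (positions 2nd, 4th, 6th, ...), then repeat every character 3 times.
For "ksfinxmcmmplww", step one produces "sixcmlw"; step two turns that into "sssiiixxxcccmmmlllwww".

sssiiixxxcccmmmlllwww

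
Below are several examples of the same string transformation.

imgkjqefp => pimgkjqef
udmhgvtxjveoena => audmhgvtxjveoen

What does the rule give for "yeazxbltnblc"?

In each case the input is transformed by: move the last character to the front.
"yeazxbltnblc" → "cyeazxbltnbl".

cyeazxbltnbl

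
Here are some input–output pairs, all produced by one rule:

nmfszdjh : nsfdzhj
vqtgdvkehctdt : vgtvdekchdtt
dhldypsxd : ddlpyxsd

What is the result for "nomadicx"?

namidxc

What's happening: swap each adjacent pair of characters (1↔2, 3↔4, ...), then delete the first character.
Applying both steps to "nomadicx": "onamidxc", then "namidxc".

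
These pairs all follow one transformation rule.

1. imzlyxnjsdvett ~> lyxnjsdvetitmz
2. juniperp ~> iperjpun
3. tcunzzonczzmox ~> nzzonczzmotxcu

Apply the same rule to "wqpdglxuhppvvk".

dglxuhppvvwkqp

Each output is the input with this applied: swap the first and last characters, then move the first 3 characters to the end (rotate left by 3).
"wqpdglxuhppvvk" → "dglxuhppvvwkqp".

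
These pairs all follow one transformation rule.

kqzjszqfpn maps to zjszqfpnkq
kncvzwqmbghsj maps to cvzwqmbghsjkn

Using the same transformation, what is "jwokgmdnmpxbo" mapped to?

The rule is to move the first 2 characters to the end (rotate left by 2).
For "jwokgmdnmpxbo" the result is "okgmdnmpxbojw".

okgmdnmpxbojw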